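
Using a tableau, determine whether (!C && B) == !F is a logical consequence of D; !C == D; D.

Initial set: {T D; T (!C == D); T D; F ((!C && B) == !F)}.
T (!C == D): β-rule — branch into T !C, T D  //  F !C, F D.
  branch 1 (add T !C, T D):
    F ((!C && B) == !F): β-rule — branch into T (!C && B), F !F  //  F (!C && B), T !F.
      branch 1.1 (add T (!C && B), F !F):
        T (!C && B): α-rule — add T !C, T B.
        ○ open, literals {B=1, C=0, D=1, F=1}.
      branch 1.2 (add F (!C && B), T !F):
        F (!C && B): β-rule — branch into F !C  //  F B.
          branch 1.2.1 (add F !C):
            × closes — contains both C and !C.
          branch 1.2.2 (add F B):
            ○ open, literals {B=0, C=0, D=1, F=0}.
  branch 2 (add F !C, F D):
    × closes — contains both D and !D.
2 branches closed, 2 open.
An open branch gives a countermodel: B=1, C=0, D=1, F=1 (unmentioned atoms arbitrary); the premises hold there but the conclusion fails.

No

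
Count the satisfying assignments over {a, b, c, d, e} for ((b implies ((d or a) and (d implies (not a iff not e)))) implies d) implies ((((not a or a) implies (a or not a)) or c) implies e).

Initial set: {(((b implies ((d or a) and (d implies (not a iff not e)))) implies d) implies ((((not a or a) implies (a or not a)) or c) implies e))}.
(((b implies ((d or a) and (d implies (not a iff not e)))) implies d) implies ((((not a or a) implies (a or not a)) or c) implies e)): β-rule — branch into not ((b implies ((d or a) and (d implies (not a iff not e)))) implies d)  //  ((((not a or a) implies (a or not a)) or c) implies e).
  branch 1 (add not ((b implies ((d or a) and (d implies (not a iff not e)))) implies d)):
    not ((b implies ((d or a) and (d implies (not a iff not e)))) implies d): α-rule — add (b implies ((d or a) and (d implies (not a iff not e)))), not d.
    (b implies ((d or a) and (d implies (not a iff not e)))): β-rule — branch into not b  //  ((d or a) and (d implies (not a iff not e))).
      branch 1.1 (add not b):
        ○ open, literals {b=F, d=F}.
      branch 1.2 (add ((d or a) and (d implies (not a iff not e)))):
        ((d or a) and (d implies (not a iff not e))): α-rule — add (d or a), (d implies (not a iff not e)).
        (d or a): β-rule — branch into d  //  a.
          branch 1.2.1 (add d):
            × closes — contains both d and not d.
          branch 1.2.2 (add a):
            (d implies (not a iff not e)): β-rule — branch into not d  //  (not a iff not e).
              branch 1.2.2.1 (add not d):
                ○ open, literals {a=T, d=F}.
              branch 1.2.2.2 (add (not a iff not e)):
                (not a iff not e): β-rule — branch into not a, not e  //  not not a, not not e.
                  branch 1.2.2.2.1 (add not a, not e):
                    × closes — contains both a and not a.
                  branch 1.2.2.2.2 (add not not a, not not e):
                    ○ open, literals {a=T, d=F, e=T}.
  branch 2 (add ((((not a or a) implies (a or not a)) or c) implies e)):
    ((((not a or a) implies (a or not a)) or c) implies e): β-rule — branch into not (((not a or a) implies (a or not a)) or c)  //  e.
      branch 2.1 (add not (((not a or a) implies (a or not a)) or c)):
        not (((not a or a) implies (a or not a)) or c): α-rule — add not ((not a or a) implies (a or not a)), not c.
        not ((not a or a) implies (a or not a)): α-rule — add (not a or a), not (a or not a).
        not (a or not a): α-rule — add not a, not not a.
        × closes — contains both a and not a.
      branch 2.2 (add e):
        ○ open, literals {e=T}.
3 branches closed, 4 open.
Each open branch fixes some atoms; the unmentioned ones are free. Counting distinct full assignments: branch {b=F, d=F} (a, c, e) contributes 8 new; branch {a=T, d=F} (b, c, e) contributes 4 new; branch {a=T, d=F, e=T} (b, c) contributes 0 new; branch {e=T} (a, b, c, d) contributes 10 new. Total: 22.

22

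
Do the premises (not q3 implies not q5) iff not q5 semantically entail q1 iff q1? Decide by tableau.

Yes

Initial set: {((not q3 implies not q5) iff not q5); not (q1 iff q1)}.
((not q3 implies not q5) iff not q5): β-rule — branch into (not q3 implies not q5), not q5  //  not (not q3 implies not q5), not not q5.
  branch 1 (add (not q3 implies not q5), not q5):
    not (q1 iff q1): β-rule — branch into q1, not q1  //  not q1, q1.
      branch 1.1 (add q1, not q1):
        × closes — contains both q1 and not q1.
      branch 1.2 (add not q1, q1):
        × closes — contains both q1 and not q1.
  branch 2 (add not (not q3 implies not q5), not not q5):
    not (not q3 implies not q5): α-rule — add not q3, not not q5.
    not (q1 iff q1): β-rule — branch into q1, not q1  //  not q1, q1.
      branch 2.1 (add q1, not q1):
        × closes — contains both q1 and not q1.
      branch 2.2 (add not q1, q1):
        × closes — contains both q1 and not q1.
All 4 branches close.
Every branch closed, so the premises entail the conclusion.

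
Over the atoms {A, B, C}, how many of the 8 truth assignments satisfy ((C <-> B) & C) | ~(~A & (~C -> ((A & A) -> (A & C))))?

Initial set: {(((C <-> B) & C) | ~(~A & (~C -> ((A & A) -> (A & C)))))}.
(((C <-> B) & C) | ~(~A & (~C -> ((A & A) -> (A & C))))): β-rule — branch into ((C <-> B) & C)  //  ~(~A & (~C -> ((A & A) -> (A & C)))).
  branch 1 (add ((C <-> B) & C)):
    ((C <-> B) & C): α-rule — add (C <-> B), C.
    (C <-> B): β-rule — branch into C, B  //  ~C, ~B.
      branch 1.1 (add C, B):
        ○ open, literals {B=true, C=true}.
      branch 1.2 (add ~C, ~B):
        × closes — contains both C and ~C.
  branch 2 (add ~(~A & (~C -> ((A & A) -> (A & C))))):
    ~(~A & (~C -> ((A & A) -> (A & C)))): β-rule — branch into ~~A  //  ~(~C -> ((A & A) -> (A & C))).
      branch 2.1 (add ~~A):
        ○ open, literals {A=true}.
      branch 2.2 (add ~(~C -> ((A & A) -> (A & C)))):
        ~(~C -> ((A & A) -> (A & C))): α-rule — add ~C, ~((A & A) -> (A & C)).
        ~((A & A) -> (A & C)): α-rule — add (A & A), ~(A & C).
        (A & A): α-rule — add A, A.
        ~(A & C): β-rule — branch into ~A  //  ~C.
          branch 2.2.1 (add ~A):
            × closes — contains both A and ~A.
          branch 2.2.2 (add ~C):
            ○ open, literals {A=true, C=false}.
2 branches closed, 3 open.
Each open branch fixes some atoms; the unmentioned ones are free. Counting distinct full assignments: branch {B=true, C=true} (A) contributes 2 new; branch {A=true} (B, C) contributes 3 new; branch {A=true, C=false} (B) contributes 0 new. Total: 5.

5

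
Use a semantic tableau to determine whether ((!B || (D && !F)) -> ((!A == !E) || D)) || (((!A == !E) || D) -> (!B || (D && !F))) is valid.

Valid

Assume the negation and expand:
Initial set: {!(((!B || (D && !F)) -> ((!A == !E) || D)) || (((!A == !E) || D) -> (!B || (D && !F))))}.
!(((!B || (D && !F)) -> ((!A == !E) || D)) || (((!A == !E) || D) -> (!B || (D && !F)))): α-rule — add !((!B || (D && !F)) -> ((!A == !E) || D)), !(((!A == !E) || D) -> (!B || (D && !F))).
!((!B || (D && !F)) -> ((!A == !E) || D)): α-rule — add (!B || (D && !F)), !((!A == !E) || D).
!(((!A == !E) || D) -> (!B || (D && !F))): α-rule — add ((!A == !E) || D), !(!B || (D && !F)).
!((!A == !E) || D): α-rule — add !(!A == !E), !D.
!(!B || (D && !F)): α-rule — add !!B, !(D && !F).
(!B || (D && !F)): β-rule — branch into !B  //  (D && !F).
  branch 1 (add !B):
    × closes — contains both B and !B.
  branch 2 (add (D && !F)):
    (D && !F): α-rule — add D, !F.
    × closes — contains both D and !D.
All 2 branches close.
Every branch closed, so the negation is unsatisfiable and the formula is valid.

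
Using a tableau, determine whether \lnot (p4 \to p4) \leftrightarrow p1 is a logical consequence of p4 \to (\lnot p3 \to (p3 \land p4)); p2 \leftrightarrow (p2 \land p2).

Initial set: {(p4 \to (\lnot p3 \to (p3 \land p4))); (p2 \leftrightarrow (p2 \land p2)); \lnot (\lnot (p4 \to p4) \leftrightarrow p1)}.
(p4 \to (\lnot p3 \to (p3 \land p4))): β-rule — branch into \lnot p4  //  (\lnot p3 \to (p3 \land p4)).
  branch 1 (add \lnot p4):
    (p2 \leftrightarrow (p2 \land p2)): β-rule — branch into p2, (p2 \land p2)  //  \lnot p2, \lnot (p2 \land p2).
      branch 1.1 (add p2, (p2 \land p2)):
        (p2 \land p2): α-rule — add p2, p2.
        \lnot (\lnot (p4 \to p4) \leftrightarrow p1): β-rule — branch into \lnot (p4 \to p4), \lnot p1  //  \lnot \lnot (p4 \to p4), p1.
          branch 1.1.1 (add \lnot (p4 \to p4), \lnot p1):
            \lnot (p4 \to p4): α-rule — add p4, \lnot p4.
            × closes — contains both p4 and \lnot p4.
          branch 1.1.2 (add \lnot \lnot (p4 \to p4), p1):
            \lnot \lnot (p4 \to p4): β-rule — branch into \lnot p4  //  p4.
              branch 1.1.2.1 (add \lnot p4):
                ○ open, literals {p1=true, p2=true, p4=false}.
              branch 1.1.2.2 (add p4):
                × closes — contains both p4 and \lnot p4.
      branch 1.2 (add \lnot p2, \lnot (p2 \land p2)):
        \lnot (\lnot (p4 \to p4) \leftrightarrow p1): β-rule — branch into \lnot (p4 \to p4), \lnot p1  //  \lnot \lnot (p4 \to p4), p1.
          branch 1.2.1 (add \lnot (p4 \to p4), \lnot p1):
            \lnot (p4 \to p4): α-rule — add p4, \lnot p4.
            × closes — contains both p4 and \lnot p4.
          branch 1.2.2 (add \lnot \lnot (p4 \to p4), p1):
            \lnot (p2 \land p2): β-rule — branch into \lnot p2  //  \lnot p2.
              branch 1.2.2.1 (add \lnot p2):
                \lnot \lnot (p4 \to p4): β-rule — branch into \lnot p4  //  p4.
                  branch 1.2.2.1.1 (add \lnot p4):
                    ○ open, literals {p1=true, p2=false, p4=false}.
                  branch 1.2.2.1.2 (add p4):
                    × closes — contains both p4 and \lnot p4.
              branch 1.2.2.2 (add \lnot p2):
                \lnot \lnot (p4 \to p4): β-rule — branch into \lnot p4  //  p4.
                  branch 1.2.2.2.1 (add \lnot p4):
                    ○ open, literals {p1=true, p2=false, p4=false}.
                  branch 1.2.2.2.2 (add p4):
                    × closes — contains both p4 and \lnot p4.
  branch 2 (add (\lnot p3 \to (p3 \land p4))):
    (p2 \leftrightarrow (p2 \land p2)): β-rule — branch into p2, (p2 \land p2)  //  \lnot p2, \lnot (p2 \land p2).
      branch 2.1 (add p2, (p2 \land p2)):
        (p2 \land p2): α-rule — add p2, p2.
        \lnot (\lnot (p4 \to p4) \leftrightarrow p1): β-rule — branch into \lnot (p4 \to p4), \lnot p1  //  \lnot \lnot (p4 \to p4), p1.
          branch 2.1.1 (add \lnot (p4 \to p4), \lnot p1):
            \lnot (p4 \to p4): α-rule — add p4, \lnot p4.
            × closes — contains both p4 and \lnot p4.
          branch 2.1.2 (add \lnot \lnot (p4 \to p4), p1):
            (\lnot p3 \to (p3 \land p4)): β-rule — branch into \lnot \lnot p3  //  (p3 \land p4).
              branch 2.1.2.1 (add \lnot \lnot p3):
                \lnot \lnot (p4 \to p4): β-rule — branch into \lnot p4  //  p4.
                  branch 2.1.2.1.1 (add \lnot p4):
                    ○ open, literals {p1=true, p2=true, p3=true, p4=false}.
                  branch 2.1.2.1.2 (add p4):
                    ○ open, literals {p1=true, p2=true, p3=true, p4=true}.
              branch 2.1.2.2 (add (p3 \land p4)):
                (p3 \land p4): α-rule — add p3, p4.
                \lnot \lnot (p4 \to p4): β-rule — branch into \lnot p4  //  p4.
                  branch 2.1.2.2.1 (add \lnot p4):
                    × closes — contains both p4 and \lnot p4.
                  branch 2.1.2.2.2 (add p4):
                    ○ open, literals {p1=true, p2=true, p3=true, p4=true}.
      branch 2.2 (add \lnot p2, \lnot (p2 \land p2)):
        \lnot (\lnot (p4 \to p4) \leftrightarrow p1): β-rule — branch into \lnot (p4 \to p4), \lnot p1  //  \lnot \lnot (p4 \to p4), p1.
          branch 2.2.1 (add \lnot (p4 \to p4), \lnot p1):
            \lnot (p4 \to p4): α-rule — add p4, \lnot p4.
            × closes — contains both p4 and \lnot p4.
          branch 2.2.2 (add \lnot \lnot (p4 \to p4), p1):
            (\lnot p3 \to (p3 \land p4)): β-rule — branch into \lnot \lnot p3  //  (p3 \land p4).
              branch 2.2.2.1 (add \lnot \lnot p3):
                \lnot (p2 \land p2): β-rule — branch into \lnot p2  //  \lnot p2.
                  branch 2.2.2.1.1 (add \lnot p2):
                    \lnot \lnot (p4 \to p4): β-rule — branch into \lnot p4  //  p4.
                      branch 2.2.2.1.1.1 (add \lnot p4):
                        ○ open, literals {p1=true, p2=false, p3=true, p4=false}.
                      branch 2.2.2.1.1.2 (add p4):
                        ○ open, literals {p1=true, p2=false, p3=true, p4=true}.
                  branch 2.2.2.1.2 (add \lnot p2):
                    \lnot \lnot (p4 \to p4): β-rule — branch into \lnot p4  //  p4.
                      branch 2.2.2.1.2.1 (add \lnot p4):
                        ○ open, literals {p1=true, p2=false, p3=true, p4=false}.
                      branch 2.2.2.1.2.2 (add p4):
                        ○ open, literals {p1=true, p2=false, p3=true, p4=true}.
              branch 2.2.2.2 (add (p3 \land p4)):
                (p3 \land p4): α-rule — add p3, p4.
                \lnot (p2 \land p2): β-rule — branch into \lnot p2  //  \lnot p2.
                  branch 2.2.2.2.1 (add \lnot p2):
                    \lnot \lnot (p4 \to p4): β-rule — branch into \lnot p4  //  p4.
                      branch 2.2.2.2.1.1 (add \lnot p4):
                        × closes — contains both p4 and \lnot p4.
                      branch 2.2.2.2.1.2 (add p4):
                        ○ open, literals {p1=true, p2=false, p3=true, p4=true}.
                  branch 2.2.2.2.2 (add \lnot p2):
                    \lnot \lnot (p4 \to p4): β-rule — branch into \lnot p4  //  p4.
                      branch 2.2.2.2.2.1 (add \lnot p4):
                        × closes — contains both p4 and \lnot p4.
                      branch 2.2.2.2.2.2 (add p4):
                        ○ open, literals {p1=true, p2=false, p3=true, p4=true}.
10 branches closed, 12 open.
An open branch gives a countermodel: p1=true, p2=true, p4=false (unmentioned atoms arbitrary); the premises hold there but the conclusion fails.

No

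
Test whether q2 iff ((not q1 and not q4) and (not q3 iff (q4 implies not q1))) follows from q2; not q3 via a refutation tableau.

No

Initial set: {q2; not q3; not (q2 iff ((not q1 and not q4) and (not q3 iff (q4 implies not q1))))}.
not (q2 iff ((not q1 and not q4) and (not q3 iff (q4 implies not q1)))): β-rule — branch into q2, not ((not q1 and not q4) and (not q3 iff (q4 implies not q1)))  //  not q2, ((not q1 and not q4) and (not q3 iff (q4 implies not q1))).
  branch 1 (add q2, not ((not q1 and not q4) and (not q3 iff (q4 implies not q1)))):
    not ((not q1 and not q4) and (not q3 iff (q4 implies not q1))): β-rule — branch into not (not q1 and not q4)  //  not (not q3 iff (q4 implies not q1)).
      branch 1.1 (add not (not q1 and not q4)):
        not (not q1 and not q4): β-rule — branch into not not q1  //  not not q4.
          branch 1.1.1 (add not not q1):
            ○ open, literals {q1=true, q2=true, q3=false}.
          branch 1.1.2 (add not not q4):
            ○ open, literals {q2=true, q3=false, q4=true}.
      branch 1.2 (add not (not q3 iff (q4 implies not q1))):
        not (not q3 iff (q4 implies not q1)): β-rule — branch into not q3, not (q4 implies not q1)  //  not not q3, (q4 implies not q1).
          branch 1.2.1 (add not q3, not (q4 implies not q1)):
            not (q4 implies not q1): α-rule — add q4, not not q1.
            ○ open, literals {q1=true, q2=true, q3=false, q4=true}.
          branch 1.2.2 (add not not q3, (q4 implies not q1)):
            × closes — contains both q3 and not q3.
  branch 2 (add not q2, ((not q1 and not q4) and (not q3 iff (q4 implies not q1)))):
    × closes — contains both q2 and not q2.
2 branches closed, 3 open.
An open branch gives a countermodel: q1=true, q2=true, q3=false (unmentioned atoms arbitrary); the premises hold there but the conclusion fails.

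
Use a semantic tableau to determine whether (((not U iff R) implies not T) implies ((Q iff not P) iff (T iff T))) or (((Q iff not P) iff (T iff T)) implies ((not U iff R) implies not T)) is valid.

Valid

Assume the negation and expand:
Initial set: {not ((((not U iff R) implies not T) implies ((Q iff not P) iff (T iff T))) or (((Q iff not P) iff (T iff T)) implies ((not U iff R) implies not T)))}.
not ((((not U iff R) implies not T) implies ((Q iff not P) iff (T iff T))) or (((Q iff not P) iff (T iff T)) implies ((not U iff R) implies not T))): α-rule — add not (((not U iff R) implies not T) implies ((Q iff not P) iff (T iff T))), not (((Q iff not P) iff (T iff T)) implies ((not U iff R) implies not T)).
not (((not U iff R) implies not T) implies ((Q iff not P) iff (T iff T))): α-rule — add ((not U iff R) implies not T), not ((Q iff not P) iff (T iff T)).
not (((Q iff not P) iff (T iff T)) implies ((not U iff R) implies not T)): α-rule — add ((Q iff not P) iff (T iff T)), not ((not U iff R) implies not T).
not ((not U iff R) implies not T): α-rule — add (not U iff R), not not T.
((not U iff R) implies not T): β-rule — branch into not (not U iff R)  //  not T.
  branch 1 (add not (not U iff R)):
    not ((Q iff not P) iff (T iff T)): β-rule — branch into (Q iff not P), not (T iff T)  //  not (Q iff not P), (T iff T).
      branch 1.1 (add (Q iff not P), not (T iff T)):
        ((Q iff not P) iff (T iff T)): β-rule — branch into (Q iff not P), (T iff T)  //  not (Q iff not P), not (T iff T).
          branch 1.1.1 (add (Q iff not P), (T iff T)):
            (not U iff R): β-rule — branch into not U, R  //  not not U, not R.
              branch 1.1.1.1 (add not U, R):
                not (not U iff R): β-rule — branch into not U, not R  //  not not U, R.
                  branch 1.1.1.1.1 (add not U, not R):
                    × closes — contains both R and not R.
                  branch 1.1.1.1.2 (add not not U, R):
                    × closes — contains both U and not U.
              branch 1.1.1.2 (add not not U, not R):
                not (not U iff R): β-rule — branch into not U, not R  //  not not U, R.
                  branch 1.1.1.2.1 (add not U, not R):
                    × closes — contains both U and not U.
                  branch 1.1.1.2.2 (add not not U, R):
                    × closes — contains both R and not R.
          branch 1.1.2 (add not (Q iff not P), not (T iff T)):
            (not U iff R): β-rule — branch into not U, R  //  not not U, not R.
              branch 1.1.2.1 (add not U, R):
                not (not U iff R): β-rule — branch into not U, not R  //  not not U, R.
                  branch 1.1.2.1.1 (add not U, not R):
                    × closes — contains both R and not R.
                  branch 1.1.2.1.2 (add not not U, R):
                    × closes — contains both U and not U.
              branch 1.1.2.2 (add not not U, not R):
                not (not U iff R): β-rule — branch into not U, not R  //  not not U, R.
                  branch 1.1.2.2.1 (add not U, not R):
                    × closes — contains both U and not U.
                  branch 1.1.2.2.2 (add not not U, R):
                    × closes — contains both R and not R.
      branch 1.2 (add not (Q iff not P), (T iff T)):
        ((Q iff not P) iff (T iff T)): β-rule — branch into (Q iff not P), (T iff T)  //  not (Q iff not P), not (T iff T).
          branch 1.2.1 (add (Q iff not P), (T iff T)):
            (not U iff R): β-rule — branch into not U, R  //  not not U, not R.
              branch 1.2.1.1 (add not U, R):
                not (not U iff R): β-rule — branch into not U, not R  //  not not U, R.
                  branch 1.2.1.1.1 (add not U, not R):
                    × closes — contains both R and not R.
                  branch 1.2.1.1.2 (add not not U, R):
                    × closes — contains both U and not U.
              branch 1.2.1.2 (add not not U, not R):
                not (not U iff R): β-rule — branch into not U, not R  //  not not U, R.
                  branch 1.2.1.2.1 (add not U, not R):
                    × closes — contains both U and not U.
                  branch 1.2.1.2.2 (add not not U, R):
                    × closes — contains both R and not R.
          branch 1.2.2 (add not (Q iff not P), not (T iff T)):
            (not U iff R): β-rule — branch into not U, R  //  not not U, not R.
              branch 1.2.2.1 (add not U, R):
                not (not U iff R): β-rule — branch into not U, not R  //  not not U, R.
                  branch 1.2.2.1.1 (add not U, not R):
                    × closes — contains both R and not R.
                  branch 1.2.2.1.2 (add not not U, R):
                    × closes — contains both U and not U.
              branch 1.2.2.2 (add not not U, not R):
                not (not U iff R): β-rule — branch into not U, not R  //  not not U, R.
                  branch 1.2.2.2.1 (add not U, not R):
                    × closes — contains both U and not U.
                  branch 1.2.2.2.2 (add not not U, R):
                    × closes — contains both R and not R.
  branch 2 (add not T):
    × closes — contains both T and not T.
All 17 branches close.
Every branch closed, so the negation is unsatisfiable and the formula is valid.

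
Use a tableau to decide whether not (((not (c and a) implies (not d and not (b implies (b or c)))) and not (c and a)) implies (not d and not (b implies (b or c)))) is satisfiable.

Unsatisfiable

Initial set: {not (((not (c and a) implies (not d and not (b implies (b or c)))) and not (c and a)) implies (not d and not (b implies (b or c))))}.
not (((not (c and a) implies (not d and not (b implies (b or c)))) and not (c and a)) implies (not d and not (b implies (b or c)))): α-rule — add ((not (c and a) implies (not d and not (b implies (b or c)))) and not (c and a)), not (not d and not (b implies (b or c))).
((not (c and a) implies (not d and not (b implies (b or c)))) and not (c and a)): α-rule — add (not (c and a) implies (not d and not (b implies (b or c)))), not (c and a).
not (not d and not (b implies (b or c))): β-rule — branch into not not d  //  not not (b implies (b or c)).
  branch 1 (add not not d):
    (not (c and a) implies (not d and not (b implies (b or c)))): β-rule — branch into not not (c and a)  //  (not d and not (b implies (b or c))).
      branch 1.1 (add not not (c and a)):
        not not (c and a): α-rule — add c, a.
        not (c and a): β-rule — branch into not c  //  not a.
          branch 1.1.1 (add not c):
            × closes — contains both c and not c.
          branch 1.1.2 (add not a):
            × closes — contains both a and not a.
      branch 1.2 (add (not d and not (b implies (b or c)))):
        (not d and not (b implies (b or c))): α-rule — add not d, not (b implies (b or c)).
        × closes — contains both d and not d.
  branch 2 (add not not (b implies (b or c))):
    (not (c and a) implies (not d and not (b implies (b or c)))): β-rule — branch into not not (c and a)  //  (not d and not (b implies (b or c))).
      branch 2.1 (add not not (c and a)):
        not not (c and a): α-rule — add c, a.
        not (c and a): β-rule — branch into not c  //  not a.
          branch 2.1.1 (add not c):
            × closes — contains both c and not c.
          branch 2.1.2 (add not a):
            × closes — contains both a and not a.
      branch 2.2 (add (not d and not (b implies (b or c)))):
        (not d and not (b implies (b or c))): α-rule — add not d, not (b implies (b or c)).
        not (b implies (b or c)): α-rule — add b, not (b or c).
        not (b or c): α-rule — add not b, not c.
        × closes — contains both b and not b.
All 6 branches close.
Every branch closed; the formula is unsatisfiable.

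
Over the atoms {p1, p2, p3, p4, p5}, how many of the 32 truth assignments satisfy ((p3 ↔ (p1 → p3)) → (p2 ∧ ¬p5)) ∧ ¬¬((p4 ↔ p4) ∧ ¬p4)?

7

Initial set: {(((p3 ↔ (p1 → p3)) → (p2 ∧ ¬p5)) ∧ ¬¬((p4 ↔ p4) ∧ ¬p4))}.
(((p3 ↔ (p1 → p3)) → (p2 ∧ ¬p5)) ∧ ¬¬((p4 ↔ p4) ∧ ¬p4)): α-rule — add ((p3 ↔ (p1 → p3)) → (p2 ∧ ¬p5)), ¬¬((p4 ↔ p4) ∧ ¬p4).
¬¬((p4 ↔ p4) ∧ ¬p4): drop double negation, giving ((p4 ↔ p4) ∧ ¬p4).
((p4 ↔ p4) ∧ ¬p4): α-rule — add (p4 ↔ p4), ¬p4.
((p3 ↔ (p1 → p3)) → (p2 ∧ ¬p5)): β-rule — branch into ¬(p3 ↔ (p1 → p3))  //  (p2 ∧ ¬p5).
  branch 1 (add ¬(p3 ↔ (p1 → p3))):
    (p4 ↔ p4): β-rule — branch into p4, p4  //  ¬p4, ¬p4.
      branch 1.1 (add p4, p4):
        × closes — contains both p4 and ¬p4.
      branch 1.2 (add ¬p4, ¬p4):
        ¬(p3 ↔ (p1 → p3)): β-rule — branch into p3, ¬(p1 → p3)  //  ¬p3, (p1 → p3).
          branch 1.2.1 (add p3, ¬(p1 → p3)):
            ¬(p1 → p3): α-rule — add p1, ¬p3.
            × closes — contains both p3 and ¬p3.
          branch 1.2.2 (add ¬p3, (p1 → p3)):
            (p1 → p3): β-rule — branch into ¬p1  //  p3.
              branch 1.2.2.1 (add ¬p1):
                ○ open, literals {p1=F, p3=F, p4=F}.
              branch 1.2.2.2 (add p3):
                × closes — contains both p3 and ¬p3.
  branch 2 (add (p2 ∧ ¬p5)):
    (p2 ∧ ¬p5): α-rule — add p2, ¬p5.
    (p4 ↔ p4): β-rule — branch into p4, p4  //  ¬p4, ¬p4.
      branch 2.1 (add p4, p4):
        × closes — contains both p4 and ¬p4.
      branch 2.2 (add ¬p4, ¬p4):
        ○ open, literals {p2=T, p4=F, p5=F}.
4 branches closed, 2 open.
Each open branch fixes some atoms; the unmentioned ones are free. Counting distinct full assignments: branch {p1=F, p3=F, p4=F} (p2, p5) contributes 4 new; branch {p2=T, p4=F, p5=F} (p1, p3) contributes 3 new. Total: 7.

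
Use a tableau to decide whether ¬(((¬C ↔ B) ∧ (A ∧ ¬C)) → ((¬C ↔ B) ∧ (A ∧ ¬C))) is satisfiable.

Unsatisfiable

Initial set: {T ¬(((¬C ↔ B) ∧ (A ∧ ¬C)) → ((¬C ↔ B) ∧ (A ∧ ¬C)))}.
T ¬(((¬C ↔ B) ∧ (A ∧ ¬C)) → ((¬C ↔ B) ∧ (A ∧ ¬C))): α-rule — add T ((¬C ↔ B) ∧ (A ∧ ¬C)), F ((¬C ↔ B) ∧ (A ∧ ¬C)).
T ((¬C ↔ B) ∧ (A ∧ ¬C)): α-rule — add T (¬C ↔ B), T (A ∧ ¬C).
T (A ∧ ¬C): α-rule — add T A, T ¬C.
F ((¬C ↔ B) ∧ (A ∧ ¬C)): β-rule — branch into F (¬C ↔ B)  //  F (A ∧ ¬C).
  branch 1 (add F (¬C ↔ B)):
    T (¬C ↔ B): β-rule — branch into T ¬C, T B  //  F ¬C, F B.
      branch 1.1 (add T ¬C, T B):
        F (¬C ↔ B): β-rule — branch into T ¬C, F B  //  F ¬C, T B.
          branch 1.1.1 (add T ¬C, F B):
            × closes — contains both B and ¬B.
          branch 1.1.2 (add F ¬C, T B):
            × closes — contains both C and ¬C.
      branch 1.2 (add F ¬C, F B):
        × closes — contains both C and ¬C.
  branch 2 (add F (A ∧ ¬C)):
    T (¬C ↔ B): β-rule — branch into T ¬C, T B  //  F ¬C, F B.
      branch 2.1 (add T ¬C, T B):
        F (A ∧ ¬C): β-rule — branch into F A  //  F ¬C.
          branch 2.1.1 (add F A):
            × closes — contains both A and ¬A.
          branch 2.1.2 (add F ¬C):
            × closes — contains both C and ¬C.
      branch 2.2 (add F ¬C, F B):
        × closes — contains both C and ¬C.
All 6 branches close.
Every branch closed; the formula is unsatisfiable.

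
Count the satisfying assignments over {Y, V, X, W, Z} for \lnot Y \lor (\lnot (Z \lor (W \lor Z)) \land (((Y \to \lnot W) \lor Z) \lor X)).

20

Initial set: {T (\lnot Y \lor (\lnot (Z \lor (W \lor Z)) \land (((Y \to \lnot W) \lor Z) \lor X)))}.
T (\lnot Y \lor (\lnot (Z \lor (W \lor Z)) \land (((Y \to \lnot W) \lor Z) \lor X))): β-rule — branch into T \lnot Y  //  T (\lnot (Z \lor (W \lor Z)) \land (((Y \to \lnot W) \lor Z) \lor X)).
  branch 1 (add T \lnot Y):
    ○ open, literals {Y=0}.
  branch 2 (add T (\lnot (Z \lor (W \lor Z)) \land (((Y \to \lnot W) \lor Z) \lor X))):
    T (\lnot (Z \lor (W \lor Z)) \land (((Y \to \lnot W) \lor Z) \lor X)): α-rule — add T \lnot (Z \lor (W \lor Z)), T (((Y \to \lnot W) \lor Z) \lor X).
    T \lnot (Z \lor (W \lor Z)): α-rule — add F Z, F (W \lor Z).
    F (W \lor Z): α-rule — add F W, F Z.
    T (((Y \to \lnot W) \lor Z) \lor X): β-rule — branch into T ((Y \to \lnot W) \lor Z)  //  T X.
      branch 2.1 (add T ((Y \to \lnot W) \lor Z)):
        T ((Y \to \lnot W) \lor Z): β-rule — branch into T (Y \to \lnot W)  //  T Z.
          branch 2.1.1 (add T (Y \to \lnot W)):
            T (Y \to \lnot W): β-rule — branch into F Y  //  T \lnot W.
              branch 2.1.1.1 (add F Y):
                ○ open, literals {W=0, Y=0, Z=0}.
              branch 2.1.1.2 (add T \lnot W):
                ○ open, literals {W=0, Z=0}.
          branch 2.1.2 (add T Z):
            × closes — contains both Z and \lnot Z.
      branch 2.2 (add T X):
        ○ open, literals {W=0, X=1, Z=0}.
1 branch closed, 4 open.
Each open branch fixes some atoms; the unmentioned ones are free. Counting distinct full assignments: branch {Y=0} (V, X, W, Z) contributes 16 new; branch {W=0, Y=0, Z=0} (V, X) contributes 0 new; branch {W=0, Z=0} (Y, V, X) contributes 4 new; branch {W=0, X=1, Z=0} (Y, V) contributes 0 new. Total: 20.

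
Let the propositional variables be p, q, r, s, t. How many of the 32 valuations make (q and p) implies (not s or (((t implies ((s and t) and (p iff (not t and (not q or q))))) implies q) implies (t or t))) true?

30

Initial set: {T ((q and p) implies (not s or (((t implies ((s and t) and (p iff (not t and (not q or q))))) implies q) implies (t or t))))}.
T ((q and p) implies (not s or (((t implies ((s and t) and (p iff (not t and (not q or q))))) implies q) implies (t or t)))): β-rule — branch into F (q and p)  //  T (not s or (((t implies ((s and t) and (p iff (not t and (not q or q))))) implies q) implies (t or t))).
  branch 1 (add F (q and p)):
    F (q and p): β-rule — branch into F q  //  F p.
      branch 1.1 (add F q):
        ○ open, literals {q=false}.
      branch 1.2 (add F p):
        ○ open, literals {p=false}.
  branch 2 (add T (not s or (((t implies ((s and t) and (p iff (not t and (not q or q))))) implies q) implies (t or t)))):
    T (not s or (((t implies ((s and t) and (p iff (not t and (not q or q))))) implies q) implies (t or t))): β-rule — branch into T not s  //  T (((t implies ((s and t) and (p iff (not t and (not q or q))))) implies q) implies (t or t)).
      branch 2.1 (add T not s):
        ○ open, literals {s=false}.
      branch 2.2 (add T (((t implies ((s and t) and (p iff (not t and (not q or q))))) implies q) implies (t or t))):
        T (((t implies ((s and t) and (p iff (not t and (not q or q))))) implies q) implies (t or t)): β-rule — branch into F ((t implies ((s and t) and (p iff (not t and (not q or q))))) implies q)  //  T (t or t).
          branch 2.2.1 (add F ((t implies ((s and t) and (p iff (not t and (not q or q))))) implies q)):
            F ((t implies ((s and t) and (p iff (not t and (not q or q))))) implies q): α-rule — add T (t implies ((s and t) and (p iff (not t and (not q or q))))), F q.
            T (t implies ((s and t) and (p iff (not t and (not q or q))))): β-rule — branch into F t  //  T ((s and t) and (p iff (not t and (not q or q)))).
              branch 2.2.1.1 (add F t):
                ○ open, literals {q=false, t=false}.
              branch 2.2.1.2 (add T ((s and t) and (p iff (not t and (not q or q))))):
                T ((s and t) and (p iff (not t and (not q or q)))): α-rule — add T (s and t), T (p iff (not t and (not q or q))).
                T (s and t): α-rule — add T s, T t.
                T (p iff (not t and (not q or q))): β-rule — branch into T p, T (not t and (not q or q))  //  F p, F (not t and (not q or q)).
                  branch 2.2.1.2.1 (add T p, T (not t and (not q or q))):
                    T (not t and (not q or q)): α-rule — add T not t, T (not q or q).
                    × closes — contains both t and not t.
                  branch 2.2.1.2.2 (add F p, F (not t and (not q or q))):
                    F (not t and (not q or q)): β-rule — branch into F not t  //  F (not q or q).
                      branch 2.2.1.2.2.1 (add F not t):
                        ○ open, literals {p=false, q=false, s=true, t=true}.
                      branch 2.2.1.2.2.2 (add F (not q or q)):
                        F (not q or q): α-rule — add F not q, F q.
                        × closes — contains both q and not q.
          branch 2.2.2 (add T (t or t)):
            T (t or t): β-rule — branch into T t  //  T t.
              branch 2.2.2.1 (add T t):
                ○ open, literals {t=true}.
              branch 2.2.2.2 (add T t):
                ○ open, literals {t=true}.
2 branches closed, 7 open.
Each open branch fixes some atoms; the unmentioned ones are free. Counting distinct full assignments: branch {q=false} (p, r, s, t) contributes 16 new; branch {p=false} (q, r, s, t) contributes 8 new; branch {s=false} (p, q, r, t) contributes 4 new; branch {q=false, t=false} (p, r, s) contributes 0 new; branch {p=false, q=false, s=true, t=true} (r) contributes 0 new; branch {t=true} (p, q, r, s) contributes 2 new; branch {t=true} (p, q, r, s) contributes 0 new. Total: 30.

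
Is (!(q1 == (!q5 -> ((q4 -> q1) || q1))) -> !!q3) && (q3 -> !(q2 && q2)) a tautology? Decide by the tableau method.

Not valid

Assume the negation and expand:
Initial set: {F ((!(q1 == (!q5 -> ((q4 -> q1) || q1))) -> !!q3) && (q3 -> !(q2 && q2)))}.
F ((!(q1 == (!q5 -> ((q4 -> q1) || q1))) -> !!q3) && (q3 -> !(q2 && q2))): β-rule — branch into F (!(q1 == (!q5 -> ((q4 -> q1) || q1))) -> !!q3)  //  F (q3 -> !(q2 && q2)).
  branch 1 (add F (!(q1 == (!q5 -> ((q4 -> q1) || q1))) -> !!q3)):
    F (!(q1 == (!q5 -> ((q4 -> q1) || q1))) -> !!q3): α-rule — add T !(q1 == (!q5 -> ((q4 -> q1) || q1))), F !!q3.
    F !!q3: drop double negation, giving F q3.
    T !(q1 == (!q5 -> ((q4 -> q1) || q1))): β-rule — branch into T q1, F (!q5 -> ((q4 -> q1) || q1))  //  F q1, T (!q5 -> ((q4 -> q1) || q1)).
      branch 1.1 (add T q1, F (!q5 -> ((q4 -> q1) || q1))):
        F (!q5 -> ((q4 -> q1) || q1)): α-rule — add T !q5, F ((q4 -> q1) || q1).
        F ((q4 -> q1) || q1): α-rule — add F (q4 -> q1), F q1.
        × closes — contains both q1 and !q1.
      branch 1.2 (add F q1, T (!q5 -> ((q4 -> q1) || q1))):
        T (!q5 -> ((q4 -> q1) || q1)): β-rule — branch into F !q5  //  T ((q4 -> q1) || q1).
          branch 1.2.1 (add F !q5):
            ○ open, literals {q1=F, q3=F, q5=T}.
          branch 1.2.2 (add T ((q4 -> q1) || q1)):
            T ((q4 -> q1) || q1): β-rule — branch into T (q4 -> q1)  //  T q1.
              branch 1.2.2.1 (add T (q4 -> q1)):
                T (q4 -> q1): β-rule — branch into F q4  //  T q1.
                  branch 1.2.2.1.1 (add F q4):
                    ○ open, literals {q1=F, q3=F, q4=F}.
                  branch 1.2.2.1.2 (add T q1):
                    × closes — contains both q1 and !q1.
              branch 1.2.2.2 (add T q1):
                × closes — contains both q1 and !q1.
  branch 2 (add F (q3 -> !(q2 && q2))):
    F (q3 -> !(q2 && q2)): α-rule — add T q3, F !(q2 && q2).
    F !(q2 && q2): α-rule — add T q2, T q2.
    ○ open, literals {q2=T, q3=T}.
3 branches closed, 3 open.
An open branch gives a countermodel: q1=F, q3=F, q5=T (unmentioned atoms arbitrary); under it the original formula is false.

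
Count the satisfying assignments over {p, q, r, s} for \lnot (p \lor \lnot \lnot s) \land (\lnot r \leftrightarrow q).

Initial set: {T (\lnot (p \lor \lnot \lnot s) \land (\lnot r \leftrightarrow q))}.
T (\lnot (p \lor \lnot \lnot s) \land (\lnot r \leftrightarrow q)): α-rule — add T \lnot (p \lor \lnot \lnot s), T (\lnot r \leftrightarrow q).
T \lnot (p \lor \lnot \lnot s): α-rule — add F p, F \lnot \lnot s.
F \lnot \lnot s: drop double negation, giving F s.
T (\lnot r \leftrightarrow q): β-rule — branch into T \lnot r, T q  //  F \lnot r, F q.
  branch 1 (add T \lnot r, T q):
    ○ open, literals {p=0, q=1, r=0, s=0}.
  branch 2 (add F \lnot r, F q):
    ○ open, literals {p=0, q=0, r=1, s=0}.
0 branches closed, 2 open.
Each open branch fixes some atoms; the unmentioned ones are free. Counting distinct full assignments: branch {p=0, q=1, r=0, s=0} (none free) contributes 1 new; branch {p=0, q=0, r=1, s=0} (none free) contributes 1 new. Total: 2.

2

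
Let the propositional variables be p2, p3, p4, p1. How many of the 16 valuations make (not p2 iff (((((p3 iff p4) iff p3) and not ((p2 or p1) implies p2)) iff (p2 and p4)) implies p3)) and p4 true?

Initial set: {((not p2 iff (((((p3 iff p4) iff p3) and not ((p2 or p1) implies p2)) iff (p2 and p4)) implies p3)) and p4)}.
((not p2 iff (((((p3 iff p4) iff p3) and not ((p2 or p1) implies p2)) iff (p2 and p4)) implies p3)) and p4): α-rule — add (not p2 iff (((((p3 iff p4) iff p3) and not ((p2 or p1) implies p2)) iff (p2 and p4)) implies p3)), p4.
(not p2 iff (((((p3 iff p4) iff p3) and not ((p2 or p1) implies p2)) iff (p2 and p4)) implies p3)): β-rule — branch into not p2, (((((p3 iff p4) iff p3) and not ((p2 or p1) implies p2)) iff (p2 and p4)) implies p3)  //  not not p2, not (((((p3 iff p4) iff p3) and not ((p2 or p1) implies p2)) iff (p2 and p4)) implies p3).
  branch 1 (add not p2, (((((p3 iff p4) iff p3) and not ((p2 or p1) implies p2)) iff (p2 and p4)) implies p3)):
    (((((p3 iff p4) iff p3) and not ((p2 or p1) implies p2)) iff (p2 and p4)) implies p3): β-rule — branch into not ((((p3 iff p4) iff p3) and not ((p2 or p1) implies p2)) iff (p2 and p4))  //  p3.
      branch 1.1 (add not ((((p3 iff p4) iff p3) and not ((p2 or p1) implies p2)) iff (p2 and p4))):
        not ((((p3 iff p4) iff p3) and not ((p2 or p1) implies p2)) iff (p2 and p4)): β-rule — branch into (((p3 iff p4) iff p3) and not ((p2 or p1) implies p2)), not (p2 and p4)  //  not (((p3 iff p4) iff p3) and not ((p2 or p1) implies p2)), (p2 and p4).
          branch 1.1.1 (add (((p3 iff p4) iff p3) and not ((p2 or p1) implies p2)), not (p2 and p4)):
            (((p3 iff p4) iff p3) and not ((p2 or p1) implies p2)): α-rule — add ((p3 iff p4) iff p3), not ((p2 or p1) implies p2).
            not ((p2 or p1) implies p2): α-rule — add (p2 or p1), not p2.
            not (p2 and p4): β-rule — branch into not p2  //  not p4.
              branch 1.1.1.1 (add not p2):
                ((p3 iff p4) iff p3): β-rule — branch into (p3 iff p4), p3  //  not (p3 iff p4), not p3.
                  branch 1.1.1.1.1 (add (p3 iff p4), p3):
                    (p2 or p1): β-rule — branch into p2  //  p1.
                      branch 1.1.1.1.1.1 (add p2):
                        × closes — contains both p2 and not p2.
                      branch 1.1.1.1.1.2 (add p1):
                        (p3 iff p4): β-rule — branch into p3, p4  //  not p3, not p4.
                          branch 1.1.1.1.1.2.1 (add p3, p4):
                            ○ open, literals {p1=true, p2=false, p3=true, p4=true}.
                          branch 1.1.1.1.1.2.2 (add not p3, not p4):
                            × closes — contains both p3 and not p3.
                  branch 1.1.1.1.2 (add not (p3 iff p4), not p3):
                    (p2 or p1): β-rule — branch into p2  //  p1.
                      branch 1.1.1.1.2.1 (add p2):
                        × closes — contains both p2 and not p2.
                      branch 1.1.1.1.2.2 (add p1):
                        not (p3 iff p4): β-rule — branch into p3, not p4  //  not p3, p4.
                          branch 1.1.1.1.2.2.1 (add p3, not p4):
                            × closes — contains both p3 and not p3.
                          branch 1.1.1.1.2.2.2 (add not p3, p4):
                            ○ open, literals {p1=true, p2=false, p3=false, p4=true}.
              branch 1.1.1.2 (add not p4):
                × closes — contains both p4 and not p4.
          branch 1.1.2 (add not (((p3 iff p4) iff p3) and not ((p2 or p1) implies p2)), (p2 and p4)):
            (p2 and p4): α-rule — add p2, p4.
            × closes — contains both p2 and not p2.
      branch 1.2 (add p3):
        ○ open, literals {p2=false, p3=true, p4=true}.
  branch 2 (add not not p2, not (((((p3 iff p4) iff p3) and not ((p2 or p1) implies p2)) iff (p2 and p4)) implies p3)):
    not (((((p3 iff p4) iff p3) and not ((p2 or p1) implies p2)) iff (p2 and p4)) implies p3): α-rule — add ((((p3 iff p4) iff p3) and not ((p2 or p1) implies p2)) iff (p2 and p4)), not p3.
    ((((p3 iff p4) iff p3) and not ((p2 or p1) implies p2)) iff (p2 and p4)): β-rule — branch into (((p3 iff p4) iff p3) and not ((p2 or p1) implies p2)), (p2 and p4)  //  not (((p3 iff p4) iff p3) and not ((p2 or p1) implies p2)), not (p2 and p4).
      branch 2.1 (add (((p3 iff p4) iff p3) and not ((p2 or p1) implies p2)), (p2 and p4)):
        (((p3 iff p4) iff p3) and not ((p2 or p1) implies p2)): α-rule — add ((p3 iff p4) iff p3), not ((p2 or p1) implies p2).
        (p2 and p4): α-rule — add p2, p4.
        not ((p2 or p1) implies p2): α-rule — add (p2 or p1), not p2.
        × closes — contains both p2 and not p2.
      branch 2.2 (add not (((p3 iff p4) iff p3) and not ((p2 or p1) implies p2)), not (p2 and p4)):
        not (((p3 iff p4) iff p3) and not ((p2 or p1) implies p2)): β-rule — branch into not ((p3 iff p4) iff p3)  //  not not ((p2 or p1) implies p2).
          branch 2.2.1 (add not ((p3 iff p4) iff p3)):
            not (p2 and p4): β-rule — branch into not p2  //  not p4.
              branch 2.2.1.1 (add not p2):
                × closes — contains both p2 and not p2.
              branch 2.2.1.2 (add not p4):
                × closes — contains both p4 and not p4.
          branch 2.2.2 (add not not ((p2 or p1) implies p2)):
            not (p2 and p4): β-rule — branch into not p2  //  not p4.
              branch 2.2.2.1 (add not p2):
                × closes — contains both p2 and not p2.
              branch 2.2.2.2 (add not p4):
                × closes — contains both p4 and not p4.
11 branches closed, 3 open.
Each open branch fixes some atoms; the unmentioned ones are free. Counting distinct full assignments: branch {p1=true, p2=false, p3=true, p4=true} (none free) contributes 1 new; branch {p1=true, p2=false, p3=false, p4=true} (none free) contributes 1 new; branch {p2=false, p3=true, p4=true} (p1) contributes 1 new. Total: 3.

3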